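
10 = 10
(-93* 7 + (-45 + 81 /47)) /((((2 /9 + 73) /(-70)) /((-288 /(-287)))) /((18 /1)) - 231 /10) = 3044863872 /101562817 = 29.98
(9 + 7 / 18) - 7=43 / 18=2.39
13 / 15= 0.87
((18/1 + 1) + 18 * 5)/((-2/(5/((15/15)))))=-545/2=-272.50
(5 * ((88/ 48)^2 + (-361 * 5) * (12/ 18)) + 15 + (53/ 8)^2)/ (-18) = 3421999/ 10368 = 330.05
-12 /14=-6 /7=-0.86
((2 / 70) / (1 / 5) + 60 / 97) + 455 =455.76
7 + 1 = 8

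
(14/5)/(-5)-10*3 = -764/25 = -30.56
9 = 9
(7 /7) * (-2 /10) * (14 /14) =-1 /5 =-0.20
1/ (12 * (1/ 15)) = 5/ 4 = 1.25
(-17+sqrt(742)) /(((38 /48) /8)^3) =-120324096 /6859+7077888* sqrt(742) /6859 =10566.45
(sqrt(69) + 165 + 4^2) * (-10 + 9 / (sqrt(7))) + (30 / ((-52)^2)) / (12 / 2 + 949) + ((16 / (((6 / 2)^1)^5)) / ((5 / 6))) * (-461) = -(70- 9 * sqrt(7)) * (sqrt(69) + 181) / 7- 3809437249 / 104583960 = -1285.53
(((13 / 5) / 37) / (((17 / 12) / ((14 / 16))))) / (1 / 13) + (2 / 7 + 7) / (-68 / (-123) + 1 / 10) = 414520629 / 35356090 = 11.72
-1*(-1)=1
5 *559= 2795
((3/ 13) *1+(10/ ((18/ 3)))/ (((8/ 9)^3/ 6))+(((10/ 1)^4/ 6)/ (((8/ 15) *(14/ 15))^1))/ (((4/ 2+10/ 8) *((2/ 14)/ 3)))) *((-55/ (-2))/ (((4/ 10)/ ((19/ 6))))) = 125483866475/ 26624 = 4713186.09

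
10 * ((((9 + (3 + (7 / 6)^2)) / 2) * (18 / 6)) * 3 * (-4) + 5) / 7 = -2355 / 7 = -336.43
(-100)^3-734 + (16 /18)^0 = -1000733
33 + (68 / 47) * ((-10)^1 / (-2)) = 1891 / 47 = 40.23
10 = 10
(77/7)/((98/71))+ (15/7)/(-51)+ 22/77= 13683/1666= 8.21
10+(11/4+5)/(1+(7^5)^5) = 53642744786558596032351/5364274478655859603232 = 10.00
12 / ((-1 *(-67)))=12 / 67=0.18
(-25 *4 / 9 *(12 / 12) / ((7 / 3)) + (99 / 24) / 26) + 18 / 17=-3.54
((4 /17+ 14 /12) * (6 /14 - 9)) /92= -715 /5474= -0.13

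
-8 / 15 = -0.53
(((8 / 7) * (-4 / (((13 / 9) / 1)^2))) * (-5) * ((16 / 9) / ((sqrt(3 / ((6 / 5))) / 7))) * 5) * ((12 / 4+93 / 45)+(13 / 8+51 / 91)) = 15205056 * sqrt(10) / 15379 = 3126.51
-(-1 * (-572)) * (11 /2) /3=-3146 /3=-1048.67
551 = 551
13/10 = 1.30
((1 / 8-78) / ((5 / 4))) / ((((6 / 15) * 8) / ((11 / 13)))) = -6853 / 416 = -16.47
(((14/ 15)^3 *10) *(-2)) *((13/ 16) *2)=-17836/ 675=-26.42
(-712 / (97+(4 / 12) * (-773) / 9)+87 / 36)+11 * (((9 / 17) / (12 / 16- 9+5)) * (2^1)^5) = -12302353 / 188292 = -65.34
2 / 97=0.02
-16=-16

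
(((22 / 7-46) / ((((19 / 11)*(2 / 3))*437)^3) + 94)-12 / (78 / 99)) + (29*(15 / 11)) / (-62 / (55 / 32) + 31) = 687631662283709371 / 9688564844833602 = 70.97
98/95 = 1.03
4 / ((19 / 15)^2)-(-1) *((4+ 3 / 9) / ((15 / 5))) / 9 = 77593 / 29241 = 2.65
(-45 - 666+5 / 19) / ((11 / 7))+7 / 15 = -1416457 / 3135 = -451.82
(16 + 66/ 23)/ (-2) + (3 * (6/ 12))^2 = -7.18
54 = 54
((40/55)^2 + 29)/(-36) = -397/484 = -0.82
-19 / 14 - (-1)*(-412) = -5787 / 14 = -413.36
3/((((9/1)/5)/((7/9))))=35/27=1.30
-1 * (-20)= 20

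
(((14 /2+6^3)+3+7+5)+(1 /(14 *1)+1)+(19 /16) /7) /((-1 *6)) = -26795 /672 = -39.87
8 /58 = 4 /29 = 0.14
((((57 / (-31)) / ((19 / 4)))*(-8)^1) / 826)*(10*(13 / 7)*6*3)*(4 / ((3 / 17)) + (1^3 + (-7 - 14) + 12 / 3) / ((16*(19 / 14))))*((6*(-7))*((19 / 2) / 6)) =-23400000 / 12803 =-1827.70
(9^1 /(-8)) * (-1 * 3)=27 /8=3.38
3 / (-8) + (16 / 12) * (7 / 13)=107 / 312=0.34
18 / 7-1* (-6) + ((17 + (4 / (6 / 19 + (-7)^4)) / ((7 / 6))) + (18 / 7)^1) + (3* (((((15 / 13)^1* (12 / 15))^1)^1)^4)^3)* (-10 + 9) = 28696283789475729923 / 1062975133713195625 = 27.00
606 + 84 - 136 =554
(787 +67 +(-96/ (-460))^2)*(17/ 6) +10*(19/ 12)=64422239/ 26450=2435.62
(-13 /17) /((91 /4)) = -4 /119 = -0.03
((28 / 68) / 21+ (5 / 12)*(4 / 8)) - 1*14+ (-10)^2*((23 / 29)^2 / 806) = -631205579 / 46093528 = -13.69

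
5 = 5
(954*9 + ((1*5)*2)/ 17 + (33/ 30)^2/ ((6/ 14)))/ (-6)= -43805999/ 30600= -1431.57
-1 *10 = -10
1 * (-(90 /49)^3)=-729000 /117649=-6.20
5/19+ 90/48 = 325/152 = 2.14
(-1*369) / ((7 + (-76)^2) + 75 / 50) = -0.06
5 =5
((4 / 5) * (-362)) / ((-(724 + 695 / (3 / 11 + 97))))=309872 / 782325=0.40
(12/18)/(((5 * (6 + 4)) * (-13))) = -1/975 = -0.00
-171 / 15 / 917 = -57 / 4585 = -0.01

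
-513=-513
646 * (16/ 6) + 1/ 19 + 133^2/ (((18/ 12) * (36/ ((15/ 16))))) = 11107175/ 5472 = 2029.82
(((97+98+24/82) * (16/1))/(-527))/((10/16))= -60288/6355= -9.49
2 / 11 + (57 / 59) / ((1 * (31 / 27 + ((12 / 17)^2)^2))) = 1785511723 / 2043715927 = 0.87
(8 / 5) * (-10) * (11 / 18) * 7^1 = -616 / 9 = -68.44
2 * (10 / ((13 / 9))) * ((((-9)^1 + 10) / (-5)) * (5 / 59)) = -180 / 767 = -0.23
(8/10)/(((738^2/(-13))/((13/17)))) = -169/11573685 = -0.00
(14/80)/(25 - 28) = -7/120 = -0.06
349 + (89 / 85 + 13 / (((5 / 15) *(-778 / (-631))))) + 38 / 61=1542175937 / 4033930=382.30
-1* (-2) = 2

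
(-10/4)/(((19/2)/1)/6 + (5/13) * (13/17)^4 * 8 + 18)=-501126/4136399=-0.12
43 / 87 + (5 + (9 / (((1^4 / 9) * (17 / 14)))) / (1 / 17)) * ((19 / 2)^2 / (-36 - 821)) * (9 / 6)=-107022911 / 596472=-179.43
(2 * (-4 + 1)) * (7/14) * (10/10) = -3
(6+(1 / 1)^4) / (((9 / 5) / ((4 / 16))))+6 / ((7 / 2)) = 677 / 252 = 2.69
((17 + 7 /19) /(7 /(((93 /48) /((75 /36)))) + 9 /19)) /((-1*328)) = -15345 /2318468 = -0.01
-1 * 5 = -5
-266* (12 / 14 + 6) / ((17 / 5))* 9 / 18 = -268.24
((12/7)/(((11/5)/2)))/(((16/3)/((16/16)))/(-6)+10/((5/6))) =54/385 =0.14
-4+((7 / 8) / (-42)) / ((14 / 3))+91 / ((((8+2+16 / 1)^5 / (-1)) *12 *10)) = -3074306089 / 767719680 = -4.00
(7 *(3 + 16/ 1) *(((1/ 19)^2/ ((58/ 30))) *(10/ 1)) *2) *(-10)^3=-2100000/ 551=-3811.25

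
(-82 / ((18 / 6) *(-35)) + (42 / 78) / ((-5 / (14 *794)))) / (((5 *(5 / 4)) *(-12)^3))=816493 / 7371000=0.11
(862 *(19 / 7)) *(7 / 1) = 16378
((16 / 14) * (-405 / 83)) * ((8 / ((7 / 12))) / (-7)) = 311040 / 28469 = 10.93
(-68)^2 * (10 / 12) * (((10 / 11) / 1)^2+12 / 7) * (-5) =-124385600 / 2541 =-48951.44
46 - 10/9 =404/9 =44.89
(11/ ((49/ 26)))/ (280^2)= 143/ 1920800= 0.00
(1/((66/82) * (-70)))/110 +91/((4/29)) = 83821217/127050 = 659.75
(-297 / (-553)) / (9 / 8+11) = 2376 / 53641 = 0.04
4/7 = 0.57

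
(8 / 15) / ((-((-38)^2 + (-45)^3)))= 8 / 1345215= 0.00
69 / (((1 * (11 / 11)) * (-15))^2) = 23 / 75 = 0.31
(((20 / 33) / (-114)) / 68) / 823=-5 / 52634142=-0.00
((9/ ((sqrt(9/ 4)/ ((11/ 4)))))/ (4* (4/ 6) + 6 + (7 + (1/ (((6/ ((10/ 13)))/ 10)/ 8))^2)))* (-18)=-451737/ 183829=-2.46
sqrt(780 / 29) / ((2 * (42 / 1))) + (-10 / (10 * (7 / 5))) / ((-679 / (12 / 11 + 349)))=sqrt(5655) / 1218 + 19255 / 52283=0.43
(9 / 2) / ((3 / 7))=10.50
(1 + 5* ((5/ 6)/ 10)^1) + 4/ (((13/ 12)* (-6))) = 125/ 156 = 0.80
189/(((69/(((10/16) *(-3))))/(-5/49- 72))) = 476955/1288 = 370.31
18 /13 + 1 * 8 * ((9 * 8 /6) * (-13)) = -16206 /13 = -1246.62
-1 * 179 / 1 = -179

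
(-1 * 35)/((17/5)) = -175/17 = -10.29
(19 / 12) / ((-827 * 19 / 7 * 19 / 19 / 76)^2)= 3724 / 2051787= 0.00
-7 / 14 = -0.50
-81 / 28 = -2.89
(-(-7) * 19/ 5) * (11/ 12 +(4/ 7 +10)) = 3667/ 12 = 305.58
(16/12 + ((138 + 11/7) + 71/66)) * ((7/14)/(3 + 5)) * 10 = 109325/1232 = 88.74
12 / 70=6 / 35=0.17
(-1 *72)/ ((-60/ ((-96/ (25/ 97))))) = -55872/ 125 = -446.98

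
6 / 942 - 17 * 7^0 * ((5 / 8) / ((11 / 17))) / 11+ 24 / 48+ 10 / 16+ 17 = 16.64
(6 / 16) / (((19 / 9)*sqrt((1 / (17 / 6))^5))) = 289*sqrt(102) / 1216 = 2.40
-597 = -597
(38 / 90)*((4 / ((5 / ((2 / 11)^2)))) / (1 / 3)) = 304 / 9075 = 0.03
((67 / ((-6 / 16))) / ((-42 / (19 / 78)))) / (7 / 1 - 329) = -1273 / 395577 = -0.00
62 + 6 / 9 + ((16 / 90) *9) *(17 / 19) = 18268 / 285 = 64.10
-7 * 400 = -2800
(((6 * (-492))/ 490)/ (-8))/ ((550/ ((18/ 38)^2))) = 29889/ 97289500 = 0.00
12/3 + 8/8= 5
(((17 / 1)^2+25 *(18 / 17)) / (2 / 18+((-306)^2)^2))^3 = 112447788650163 / 2413967452698958933624980367954342625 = 0.00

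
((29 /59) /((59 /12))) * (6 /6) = 348 /3481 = 0.10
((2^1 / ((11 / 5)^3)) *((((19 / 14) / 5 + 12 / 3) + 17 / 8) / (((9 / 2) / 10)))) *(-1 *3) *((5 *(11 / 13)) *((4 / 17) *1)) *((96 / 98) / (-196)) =17910000 / 449435987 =0.04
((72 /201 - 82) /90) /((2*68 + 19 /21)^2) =-26803 /553796875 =-0.00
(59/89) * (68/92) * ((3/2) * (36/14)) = 27081/14329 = 1.89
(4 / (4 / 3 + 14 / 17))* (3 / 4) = 153 / 110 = 1.39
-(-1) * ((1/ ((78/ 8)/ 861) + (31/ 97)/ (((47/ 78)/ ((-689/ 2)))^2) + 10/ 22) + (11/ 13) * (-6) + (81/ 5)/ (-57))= 304323568863627/ 2910898705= 104546.26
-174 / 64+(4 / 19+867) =525611 / 608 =864.49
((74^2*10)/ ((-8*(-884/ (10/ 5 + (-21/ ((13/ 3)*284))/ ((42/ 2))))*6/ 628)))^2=2625222.92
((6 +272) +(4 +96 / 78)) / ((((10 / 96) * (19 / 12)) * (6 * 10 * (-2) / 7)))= -618576 / 6175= -100.17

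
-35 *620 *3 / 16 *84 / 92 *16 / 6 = -227850 / 23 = -9906.52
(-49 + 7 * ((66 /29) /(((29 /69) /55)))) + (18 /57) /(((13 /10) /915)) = 469054907 /207727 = 2258.04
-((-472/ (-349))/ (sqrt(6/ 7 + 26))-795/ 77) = 795/ 77-236 * sqrt(329)/ 16403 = 10.06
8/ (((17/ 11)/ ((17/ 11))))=8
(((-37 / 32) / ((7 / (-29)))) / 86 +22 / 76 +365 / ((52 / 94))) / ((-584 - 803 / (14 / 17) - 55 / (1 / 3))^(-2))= 1830014440014551543 / 932608768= 1962253093.48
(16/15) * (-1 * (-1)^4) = -16/15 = -1.07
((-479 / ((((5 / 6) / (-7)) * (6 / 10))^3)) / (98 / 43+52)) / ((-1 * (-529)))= 28259084 / 617343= 45.78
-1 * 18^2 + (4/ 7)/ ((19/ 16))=-43028/ 133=-323.52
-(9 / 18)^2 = -1 / 4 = -0.25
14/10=7/5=1.40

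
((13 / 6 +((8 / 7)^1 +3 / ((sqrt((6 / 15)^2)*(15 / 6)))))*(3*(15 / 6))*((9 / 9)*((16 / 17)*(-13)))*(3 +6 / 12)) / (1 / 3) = -103350 / 17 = -6079.41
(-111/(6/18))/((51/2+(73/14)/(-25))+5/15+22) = -174825/25003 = -6.99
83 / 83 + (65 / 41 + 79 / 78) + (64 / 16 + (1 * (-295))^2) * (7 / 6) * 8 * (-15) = -38964612373 / 3198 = -12184056.40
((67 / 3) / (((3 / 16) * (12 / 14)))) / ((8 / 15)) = 2345 / 9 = 260.56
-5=-5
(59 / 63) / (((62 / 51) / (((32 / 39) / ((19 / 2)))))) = 0.07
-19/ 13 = -1.46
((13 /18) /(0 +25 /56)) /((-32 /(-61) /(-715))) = -793793 /360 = -2204.98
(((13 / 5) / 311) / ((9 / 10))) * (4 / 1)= 104 / 2799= 0.04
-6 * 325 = -1950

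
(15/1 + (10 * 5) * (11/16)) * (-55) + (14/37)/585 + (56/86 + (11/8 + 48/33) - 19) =-2731.14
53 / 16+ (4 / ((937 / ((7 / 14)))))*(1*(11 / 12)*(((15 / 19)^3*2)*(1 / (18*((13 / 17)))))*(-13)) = 340437799 / 102830128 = 3.31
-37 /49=-0.76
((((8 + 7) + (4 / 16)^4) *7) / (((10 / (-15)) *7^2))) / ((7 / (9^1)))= -103707 / 25088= -4.13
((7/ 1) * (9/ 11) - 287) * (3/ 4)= -4641/ 22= -210.95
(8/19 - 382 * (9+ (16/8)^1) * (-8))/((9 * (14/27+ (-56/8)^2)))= 1916136/25403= 75.43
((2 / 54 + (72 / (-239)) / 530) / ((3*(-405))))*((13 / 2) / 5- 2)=436541 / 20777046750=0.00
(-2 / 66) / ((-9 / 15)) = 5 / 99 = 0.05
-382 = -382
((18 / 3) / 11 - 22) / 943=-236 / 10373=-0.02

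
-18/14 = -9/7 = -1.29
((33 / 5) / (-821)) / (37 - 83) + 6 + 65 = 13406963 / 188830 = 71.00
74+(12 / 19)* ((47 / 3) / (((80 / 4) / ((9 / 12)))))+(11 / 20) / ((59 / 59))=2847 / 38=74.92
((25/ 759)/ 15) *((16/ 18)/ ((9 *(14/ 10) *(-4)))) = -50/ 1291059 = -0.00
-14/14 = -1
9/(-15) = -3/5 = -0.60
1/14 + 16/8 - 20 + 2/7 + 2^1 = -219/14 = -15.64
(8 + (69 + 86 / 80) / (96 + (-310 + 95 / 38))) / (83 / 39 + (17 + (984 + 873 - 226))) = 843401 / 181481100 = 0.00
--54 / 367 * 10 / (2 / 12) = 3240 / 367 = 8.83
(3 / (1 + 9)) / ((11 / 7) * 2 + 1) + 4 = 4.07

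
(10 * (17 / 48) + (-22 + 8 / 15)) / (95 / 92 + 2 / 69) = -49473 / 2930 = -16.88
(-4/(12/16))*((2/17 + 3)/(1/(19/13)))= -16112/663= -24.30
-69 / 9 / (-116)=23 / 348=0.07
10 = 10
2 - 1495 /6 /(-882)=12079 /5292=2.28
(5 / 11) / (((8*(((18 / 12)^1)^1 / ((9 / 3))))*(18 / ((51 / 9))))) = 85 / 2376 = 0.04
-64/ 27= -2.37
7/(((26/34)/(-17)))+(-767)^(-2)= -91546818/588289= -155.62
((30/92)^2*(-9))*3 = -6075/2116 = -2.87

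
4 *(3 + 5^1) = 32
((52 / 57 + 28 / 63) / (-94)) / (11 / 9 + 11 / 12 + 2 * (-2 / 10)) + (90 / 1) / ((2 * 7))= 12561665 / 1956563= 6.42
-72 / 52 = -18 / 13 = -1.38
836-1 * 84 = 752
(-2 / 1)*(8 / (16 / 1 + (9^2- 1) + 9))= -0.15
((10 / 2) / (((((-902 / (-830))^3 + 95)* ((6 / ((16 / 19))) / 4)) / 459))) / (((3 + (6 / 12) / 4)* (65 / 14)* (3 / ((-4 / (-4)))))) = 43547297920 / 141648417131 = 0.31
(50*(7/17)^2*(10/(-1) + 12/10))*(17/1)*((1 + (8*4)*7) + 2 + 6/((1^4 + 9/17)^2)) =-836452540/2873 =-291142.55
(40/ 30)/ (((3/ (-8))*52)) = -8/ 117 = -0.07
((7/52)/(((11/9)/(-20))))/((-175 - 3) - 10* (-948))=-315/1330186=-0.00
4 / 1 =4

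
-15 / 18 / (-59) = 5 / 354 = 0.01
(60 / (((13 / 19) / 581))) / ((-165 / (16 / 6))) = -353248 / 429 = -823.42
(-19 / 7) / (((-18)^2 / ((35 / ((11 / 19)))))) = -1805 / 3564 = -0.51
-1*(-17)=17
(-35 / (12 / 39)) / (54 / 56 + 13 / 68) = -10829 / 110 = -98.45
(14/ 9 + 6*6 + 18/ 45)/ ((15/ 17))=29036/ 675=43.02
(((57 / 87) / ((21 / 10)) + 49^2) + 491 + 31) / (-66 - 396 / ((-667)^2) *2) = -27311536277 / 616632786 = -44.29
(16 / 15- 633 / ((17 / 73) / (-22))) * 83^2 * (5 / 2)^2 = 262630070345 / 102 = 2574804611.23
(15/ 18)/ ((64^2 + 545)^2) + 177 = 22874291627/ 129233286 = 177.00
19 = 19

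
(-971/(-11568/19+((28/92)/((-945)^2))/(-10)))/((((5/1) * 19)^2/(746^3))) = 473139402043598640/6449191812361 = 73364.14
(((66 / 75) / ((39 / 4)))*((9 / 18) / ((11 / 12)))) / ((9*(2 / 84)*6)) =112 / 2925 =0.04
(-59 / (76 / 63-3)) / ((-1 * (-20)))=3717 / 2260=1.64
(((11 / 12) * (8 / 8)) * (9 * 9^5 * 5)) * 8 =19486170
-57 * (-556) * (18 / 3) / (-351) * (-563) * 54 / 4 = 53527788 / 13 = 4117522.15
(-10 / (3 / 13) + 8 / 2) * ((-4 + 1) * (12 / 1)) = 1416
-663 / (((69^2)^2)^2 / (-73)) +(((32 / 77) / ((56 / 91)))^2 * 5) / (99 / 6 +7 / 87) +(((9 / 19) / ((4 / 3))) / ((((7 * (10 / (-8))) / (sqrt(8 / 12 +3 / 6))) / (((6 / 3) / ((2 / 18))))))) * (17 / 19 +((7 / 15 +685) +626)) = 80580026713584150701 / 585907064755579002051 - 10098621 * sqrt(42) / 63175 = -1035.82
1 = 1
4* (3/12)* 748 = 748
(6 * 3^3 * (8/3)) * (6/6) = 432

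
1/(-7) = -1/7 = -0.14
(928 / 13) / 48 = 58 / 39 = 1.49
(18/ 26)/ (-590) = -9/ 7670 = -0.00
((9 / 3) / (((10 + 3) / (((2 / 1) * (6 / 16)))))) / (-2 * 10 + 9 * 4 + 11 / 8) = 18 / 1807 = 0.01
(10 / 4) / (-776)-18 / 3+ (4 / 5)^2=-208093 / 38800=-5.36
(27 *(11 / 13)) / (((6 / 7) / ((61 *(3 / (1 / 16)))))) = 1014552 / 13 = 78042.46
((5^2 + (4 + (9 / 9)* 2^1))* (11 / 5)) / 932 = 341 / 4660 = 0.07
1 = 1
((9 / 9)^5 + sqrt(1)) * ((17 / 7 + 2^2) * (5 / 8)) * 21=675 / 4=168.75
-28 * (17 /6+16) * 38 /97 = -206.58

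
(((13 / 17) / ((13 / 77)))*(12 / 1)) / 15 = 308 / 85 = 3.62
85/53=1.60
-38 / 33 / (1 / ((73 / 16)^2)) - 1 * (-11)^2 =-144.97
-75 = -75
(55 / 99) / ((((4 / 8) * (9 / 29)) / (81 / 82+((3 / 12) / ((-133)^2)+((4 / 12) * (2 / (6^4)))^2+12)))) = 5161594689659585 / 111002991496992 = 46.50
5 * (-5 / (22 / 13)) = -325 / 22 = -14.77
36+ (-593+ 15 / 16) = -8897 / 16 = -556.06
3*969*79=229653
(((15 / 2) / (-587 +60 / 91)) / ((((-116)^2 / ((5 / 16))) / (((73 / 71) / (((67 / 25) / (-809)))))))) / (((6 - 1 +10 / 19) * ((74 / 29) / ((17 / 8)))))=30997542875 / 2231075259817984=0.00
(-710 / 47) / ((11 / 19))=-13490 / 517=-26.09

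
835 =835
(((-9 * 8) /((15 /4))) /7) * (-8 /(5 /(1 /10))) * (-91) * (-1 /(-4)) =-1248 /125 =-9.98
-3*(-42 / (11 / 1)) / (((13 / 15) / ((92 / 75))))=11592 / 715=16.21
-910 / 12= -75.83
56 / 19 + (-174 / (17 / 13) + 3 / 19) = -41975 / 323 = -129.95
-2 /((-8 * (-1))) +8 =7.75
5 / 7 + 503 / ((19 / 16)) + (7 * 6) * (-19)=-49703 / 133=-373.71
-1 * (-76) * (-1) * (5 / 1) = -380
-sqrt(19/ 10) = -sqrt(190)/ 10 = -1.38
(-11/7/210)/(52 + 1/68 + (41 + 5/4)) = -187/2355675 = -0.00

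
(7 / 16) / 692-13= -143929 / 11072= -13.00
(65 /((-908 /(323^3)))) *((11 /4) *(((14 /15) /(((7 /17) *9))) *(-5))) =409602435385 /49032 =8353777.85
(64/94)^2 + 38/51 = 136166/112659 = 1.21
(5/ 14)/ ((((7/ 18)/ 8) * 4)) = 90/ 49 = 1.84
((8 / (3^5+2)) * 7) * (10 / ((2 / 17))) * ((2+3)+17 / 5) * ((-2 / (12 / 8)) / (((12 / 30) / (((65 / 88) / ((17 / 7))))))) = -1820 / 11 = -165.45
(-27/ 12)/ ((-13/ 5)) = 45/ 52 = 0.87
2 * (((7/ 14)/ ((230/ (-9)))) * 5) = -9/ 46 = -0.20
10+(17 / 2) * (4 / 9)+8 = 196 / 9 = 21.78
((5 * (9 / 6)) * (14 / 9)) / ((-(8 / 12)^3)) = -315 / 8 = -39.38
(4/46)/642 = 1/7383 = 0.00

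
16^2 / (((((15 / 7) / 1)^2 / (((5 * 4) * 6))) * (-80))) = -6272 / 75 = -83.63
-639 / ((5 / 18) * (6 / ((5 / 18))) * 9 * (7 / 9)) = -213 / 14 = -15.21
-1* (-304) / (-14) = -21.71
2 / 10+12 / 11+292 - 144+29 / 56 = 461411 / 3080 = 149.81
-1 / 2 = -0.50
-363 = -363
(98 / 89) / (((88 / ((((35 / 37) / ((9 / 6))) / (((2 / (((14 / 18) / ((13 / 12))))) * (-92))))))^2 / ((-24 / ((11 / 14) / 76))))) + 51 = 19964011443744817 / 391451220119817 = 51.00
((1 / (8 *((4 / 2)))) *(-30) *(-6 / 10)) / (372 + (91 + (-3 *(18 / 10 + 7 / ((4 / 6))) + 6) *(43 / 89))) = 4005 / 1595132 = 0.00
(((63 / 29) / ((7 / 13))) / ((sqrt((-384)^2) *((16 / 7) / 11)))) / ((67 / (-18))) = -27027 / 1989632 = -0.01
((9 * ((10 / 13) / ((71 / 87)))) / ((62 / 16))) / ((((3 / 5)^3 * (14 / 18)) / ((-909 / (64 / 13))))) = -148280625 / 61628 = -2406.06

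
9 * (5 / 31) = 45 / 31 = 1.45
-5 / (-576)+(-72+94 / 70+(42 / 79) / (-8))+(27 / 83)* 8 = -68.11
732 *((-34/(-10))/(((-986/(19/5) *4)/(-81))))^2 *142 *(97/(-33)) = -995032251747/46255000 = -21511.89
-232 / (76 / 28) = -1624 / 19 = -85.47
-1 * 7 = -7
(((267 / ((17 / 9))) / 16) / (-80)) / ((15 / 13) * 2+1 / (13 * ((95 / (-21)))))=-197847 / 4103936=-0.05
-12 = -12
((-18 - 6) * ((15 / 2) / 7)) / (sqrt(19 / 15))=-180 * sqrt(285) / 133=-22.85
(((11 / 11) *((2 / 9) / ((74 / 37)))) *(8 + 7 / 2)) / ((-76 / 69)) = -529 / 456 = -1.16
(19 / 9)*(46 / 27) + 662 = 161740 / 243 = 665.60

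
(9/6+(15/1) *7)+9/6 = 108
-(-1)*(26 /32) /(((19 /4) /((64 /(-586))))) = -0.02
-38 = -38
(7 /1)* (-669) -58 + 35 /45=-42662 /9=-4740.22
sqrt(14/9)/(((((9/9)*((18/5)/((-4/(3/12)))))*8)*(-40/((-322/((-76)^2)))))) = -161*sqrt(14)/623808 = -0.00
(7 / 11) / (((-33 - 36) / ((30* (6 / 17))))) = -420 / 4301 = -0.10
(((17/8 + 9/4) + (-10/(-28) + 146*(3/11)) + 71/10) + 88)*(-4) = -430123/770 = -558.60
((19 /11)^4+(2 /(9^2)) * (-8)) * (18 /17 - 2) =-165147920 /20160657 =-8.19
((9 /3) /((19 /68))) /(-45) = -68 /285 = -0.24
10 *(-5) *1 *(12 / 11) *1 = -600 / 11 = -54.55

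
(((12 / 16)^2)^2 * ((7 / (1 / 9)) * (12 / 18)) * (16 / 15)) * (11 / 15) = 10.40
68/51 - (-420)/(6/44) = 9244/3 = 3081.33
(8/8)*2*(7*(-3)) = -42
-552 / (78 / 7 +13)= -3864 / 169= -22.86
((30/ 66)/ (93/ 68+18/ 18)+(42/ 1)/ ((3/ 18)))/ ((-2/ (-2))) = 446632/ 1771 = 252.19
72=72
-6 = -6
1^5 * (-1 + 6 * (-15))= -91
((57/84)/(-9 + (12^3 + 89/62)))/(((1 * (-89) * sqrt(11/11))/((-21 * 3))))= 5301/18986726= 0.00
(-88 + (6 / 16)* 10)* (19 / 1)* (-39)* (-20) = -1248585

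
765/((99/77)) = 595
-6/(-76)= 3/38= 0.08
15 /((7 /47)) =705 /7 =100.71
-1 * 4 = -4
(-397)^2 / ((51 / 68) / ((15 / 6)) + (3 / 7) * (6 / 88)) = 242717860 / 507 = 478733.45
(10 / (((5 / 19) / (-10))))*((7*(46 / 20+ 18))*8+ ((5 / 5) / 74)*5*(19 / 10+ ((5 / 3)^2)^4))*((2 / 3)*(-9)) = 210500152486 / 80919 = 2601368.68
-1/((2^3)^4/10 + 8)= -5/2088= -0.00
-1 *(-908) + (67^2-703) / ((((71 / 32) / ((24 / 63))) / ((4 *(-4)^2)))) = 21127884 / 497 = 42510.83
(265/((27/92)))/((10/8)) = 19504/27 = 722.37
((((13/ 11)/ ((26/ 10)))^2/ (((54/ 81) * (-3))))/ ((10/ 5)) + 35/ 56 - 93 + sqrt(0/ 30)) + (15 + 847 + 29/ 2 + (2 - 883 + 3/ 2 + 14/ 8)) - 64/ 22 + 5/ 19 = -1771565/ 18392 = -96.32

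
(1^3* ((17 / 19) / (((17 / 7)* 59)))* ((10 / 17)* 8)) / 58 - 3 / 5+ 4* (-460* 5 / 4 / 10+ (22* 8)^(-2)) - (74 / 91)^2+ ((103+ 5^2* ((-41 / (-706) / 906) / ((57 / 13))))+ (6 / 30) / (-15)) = -54522044322547297901213 / 425044921576044369600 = -128.27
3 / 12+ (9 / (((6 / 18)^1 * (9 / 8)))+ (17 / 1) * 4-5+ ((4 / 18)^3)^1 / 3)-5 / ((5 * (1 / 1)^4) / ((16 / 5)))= 3676507 / 43740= 84.05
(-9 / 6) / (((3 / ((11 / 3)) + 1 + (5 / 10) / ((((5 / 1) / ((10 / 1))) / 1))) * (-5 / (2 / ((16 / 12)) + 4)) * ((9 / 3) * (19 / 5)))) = 121 / 2356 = 0.05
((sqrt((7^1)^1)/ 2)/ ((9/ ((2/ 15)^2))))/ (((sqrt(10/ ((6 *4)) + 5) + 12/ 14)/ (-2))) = -0.00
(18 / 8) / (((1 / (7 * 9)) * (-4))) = -567 / 16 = -35.44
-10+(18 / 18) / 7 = -9.86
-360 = -360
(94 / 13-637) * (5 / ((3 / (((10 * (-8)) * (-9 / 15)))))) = -654960 / 13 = -50381.54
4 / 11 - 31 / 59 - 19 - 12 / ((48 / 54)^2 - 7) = -5624480 / 326447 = -17.23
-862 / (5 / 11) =-9482 / 5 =-1896.40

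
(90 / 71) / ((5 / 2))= 36 / 71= 0.51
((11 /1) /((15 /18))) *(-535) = -7062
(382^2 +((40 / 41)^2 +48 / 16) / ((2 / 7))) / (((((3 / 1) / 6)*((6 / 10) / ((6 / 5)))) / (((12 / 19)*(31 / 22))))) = 182519191908 / 351329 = 519510.75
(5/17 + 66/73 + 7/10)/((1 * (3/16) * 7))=188456/130305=1.45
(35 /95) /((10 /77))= 539 /190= 2.84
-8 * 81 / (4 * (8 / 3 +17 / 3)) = -486 / 25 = -19.44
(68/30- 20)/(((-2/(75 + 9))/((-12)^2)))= 536256/5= 107251.20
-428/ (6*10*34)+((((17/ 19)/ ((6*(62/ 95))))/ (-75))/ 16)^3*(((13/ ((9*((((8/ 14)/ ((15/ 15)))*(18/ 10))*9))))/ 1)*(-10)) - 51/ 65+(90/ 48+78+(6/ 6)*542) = 5694825360436303537759/ 9172175032551997440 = 620.88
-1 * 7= -7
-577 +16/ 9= -5177/ 9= -575.22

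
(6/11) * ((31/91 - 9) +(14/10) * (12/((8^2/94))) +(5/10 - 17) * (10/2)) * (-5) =726009/4004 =181.32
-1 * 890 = -890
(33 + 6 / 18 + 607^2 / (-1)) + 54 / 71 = -78472375 / 213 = -368414.91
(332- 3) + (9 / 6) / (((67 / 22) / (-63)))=19964 / 67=297.97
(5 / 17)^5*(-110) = -343750 / 1419857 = -0.24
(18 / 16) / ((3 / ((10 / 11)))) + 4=191 / 44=4.34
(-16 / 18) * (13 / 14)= -52 / 63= -0.83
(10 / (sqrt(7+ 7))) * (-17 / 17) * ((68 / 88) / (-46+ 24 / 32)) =170 * sqrt(14) / 13937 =0.05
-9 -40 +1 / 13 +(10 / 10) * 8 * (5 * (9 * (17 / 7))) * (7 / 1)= 78924 / 13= 6071.08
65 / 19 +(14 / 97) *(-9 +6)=5507 / 1843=2.99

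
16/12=4/3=1.33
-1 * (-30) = 30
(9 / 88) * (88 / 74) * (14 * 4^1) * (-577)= -3929.84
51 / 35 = 1.46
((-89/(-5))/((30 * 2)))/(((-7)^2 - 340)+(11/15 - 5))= -89/88580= -0.00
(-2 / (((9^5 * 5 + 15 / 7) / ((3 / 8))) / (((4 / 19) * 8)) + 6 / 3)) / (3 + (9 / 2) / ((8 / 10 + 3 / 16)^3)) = -13805092 / 24759263685741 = -0.00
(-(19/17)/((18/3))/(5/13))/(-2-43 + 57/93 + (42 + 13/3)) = -7657/30770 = -0.25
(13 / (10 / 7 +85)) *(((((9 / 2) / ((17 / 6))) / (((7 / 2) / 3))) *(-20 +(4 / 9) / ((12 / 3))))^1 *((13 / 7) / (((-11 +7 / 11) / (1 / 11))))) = 90753 / 1367905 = 0.07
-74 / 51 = -1.45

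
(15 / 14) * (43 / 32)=645 / 448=1.44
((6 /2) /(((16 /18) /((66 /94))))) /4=891 /1504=0.59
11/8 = 1.38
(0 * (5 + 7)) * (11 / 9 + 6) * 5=0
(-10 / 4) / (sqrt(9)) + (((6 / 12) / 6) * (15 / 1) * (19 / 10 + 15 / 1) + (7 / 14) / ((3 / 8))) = 173 / 8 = 21.62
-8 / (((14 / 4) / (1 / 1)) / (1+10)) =-176 / 7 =-25.14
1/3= 0.33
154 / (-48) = -77 / 24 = -3.21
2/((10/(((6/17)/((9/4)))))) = 8/255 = 0.03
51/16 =3.19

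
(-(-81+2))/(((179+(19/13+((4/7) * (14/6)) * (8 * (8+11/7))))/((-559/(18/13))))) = -52242463/462828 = -112.88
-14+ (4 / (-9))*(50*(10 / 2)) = -1126 / 9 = -125.11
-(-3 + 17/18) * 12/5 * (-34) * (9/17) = -444/5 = -88.80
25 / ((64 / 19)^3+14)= 34295 / 71634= 0.48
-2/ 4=-1/ 2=-0.50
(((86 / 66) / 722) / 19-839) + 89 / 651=-27468462823 / 32744866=-838.86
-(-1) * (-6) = -6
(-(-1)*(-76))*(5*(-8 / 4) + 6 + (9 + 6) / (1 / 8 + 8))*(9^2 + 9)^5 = 12565627200000 / 13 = 966586707692.31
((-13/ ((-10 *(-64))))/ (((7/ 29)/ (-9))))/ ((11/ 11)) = 3393/ 4480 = 0.76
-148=-148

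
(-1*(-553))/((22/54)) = 14931/11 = 1357.36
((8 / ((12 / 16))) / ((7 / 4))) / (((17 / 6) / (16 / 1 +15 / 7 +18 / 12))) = 35200 / 833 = 42.26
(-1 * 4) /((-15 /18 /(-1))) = -24 /5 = -4.80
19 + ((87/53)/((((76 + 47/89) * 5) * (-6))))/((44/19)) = 3017768841/158832520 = 19.00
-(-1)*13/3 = 13/3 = 4.33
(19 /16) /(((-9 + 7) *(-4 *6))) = 19 /768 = 0.02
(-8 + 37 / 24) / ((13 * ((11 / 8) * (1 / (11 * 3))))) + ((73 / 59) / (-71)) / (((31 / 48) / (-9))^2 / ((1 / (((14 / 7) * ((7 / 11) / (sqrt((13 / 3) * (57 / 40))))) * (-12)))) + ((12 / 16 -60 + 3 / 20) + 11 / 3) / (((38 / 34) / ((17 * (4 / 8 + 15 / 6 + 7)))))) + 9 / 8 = -1435419849347769706821840295 / 132932941144838184699859016 -199520183016 * sqrt(2470) / 1278201357161905622114029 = -10.80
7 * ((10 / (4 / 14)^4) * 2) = 84035 / 4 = 21008.75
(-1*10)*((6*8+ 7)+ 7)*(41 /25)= -5084 /5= -1016.80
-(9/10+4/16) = -23/20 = -1.15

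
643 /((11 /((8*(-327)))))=-152917.09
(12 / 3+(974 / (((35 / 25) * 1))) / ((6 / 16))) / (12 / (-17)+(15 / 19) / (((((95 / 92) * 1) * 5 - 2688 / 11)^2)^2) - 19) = -43303986980135885200016143372 / 458974713899744897820459585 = -94.35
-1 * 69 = -69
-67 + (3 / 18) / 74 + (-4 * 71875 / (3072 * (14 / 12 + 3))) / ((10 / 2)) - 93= -2337073 / 14208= -164.49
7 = 7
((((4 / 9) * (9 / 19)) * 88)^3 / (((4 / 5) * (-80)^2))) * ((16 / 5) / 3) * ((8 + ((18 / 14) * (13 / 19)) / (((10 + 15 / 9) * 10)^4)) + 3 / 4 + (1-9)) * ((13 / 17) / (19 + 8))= 276270946699125664 / 9817871255595703125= 0.03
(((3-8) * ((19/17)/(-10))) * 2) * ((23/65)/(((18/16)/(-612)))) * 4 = -55936/65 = -860.55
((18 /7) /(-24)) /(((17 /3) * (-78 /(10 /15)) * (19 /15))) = 15 /117572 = 0.00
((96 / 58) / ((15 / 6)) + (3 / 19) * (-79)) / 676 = -32541 / 1862380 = -0.02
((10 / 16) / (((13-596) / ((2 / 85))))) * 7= -7 / 39644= -0.00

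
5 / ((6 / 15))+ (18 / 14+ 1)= 207 / 14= 14.79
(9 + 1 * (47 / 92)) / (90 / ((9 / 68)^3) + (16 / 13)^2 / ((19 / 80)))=9103185 / 37160899072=0.00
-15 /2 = -7.50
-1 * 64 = -64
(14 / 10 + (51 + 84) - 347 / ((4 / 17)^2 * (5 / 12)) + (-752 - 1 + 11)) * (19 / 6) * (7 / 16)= -41623813 / 1920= -21679.07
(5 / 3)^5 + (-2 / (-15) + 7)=19.99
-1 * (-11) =11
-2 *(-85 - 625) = 1420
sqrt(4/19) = 2 * sqrt(19)/19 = 0.46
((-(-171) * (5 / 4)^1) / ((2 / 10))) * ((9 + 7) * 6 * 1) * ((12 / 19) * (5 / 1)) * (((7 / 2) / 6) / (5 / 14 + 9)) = 2646000 / 131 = 20198.47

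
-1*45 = -45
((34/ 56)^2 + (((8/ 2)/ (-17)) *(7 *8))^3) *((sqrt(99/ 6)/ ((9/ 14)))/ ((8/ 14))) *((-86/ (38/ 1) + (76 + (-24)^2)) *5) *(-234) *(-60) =-106043936954333625 *sqrt(66)/ 746776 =-1153632436494.75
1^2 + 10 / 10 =2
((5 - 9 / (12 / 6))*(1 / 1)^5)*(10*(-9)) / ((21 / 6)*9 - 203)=0.26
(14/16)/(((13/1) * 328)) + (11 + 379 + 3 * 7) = 14020039/34112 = 411.00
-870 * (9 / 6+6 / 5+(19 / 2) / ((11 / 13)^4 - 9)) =-333359727 / 242408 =-1375.20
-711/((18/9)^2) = -711/4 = -177.75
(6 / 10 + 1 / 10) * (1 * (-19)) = -133 / 10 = -13.30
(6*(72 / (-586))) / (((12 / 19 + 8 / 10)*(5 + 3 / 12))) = -3420 / 34867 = -0.10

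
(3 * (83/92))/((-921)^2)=83/26012724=0.00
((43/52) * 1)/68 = 43/3536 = 0.01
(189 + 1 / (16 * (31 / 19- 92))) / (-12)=-5192189 / 329664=-15.75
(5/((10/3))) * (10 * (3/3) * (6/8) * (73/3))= 1095/4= 273.75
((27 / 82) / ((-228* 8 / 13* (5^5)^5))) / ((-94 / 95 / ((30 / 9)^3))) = 13 / 44105529785156250000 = 0.00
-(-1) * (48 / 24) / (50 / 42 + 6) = 42 / 151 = 0.28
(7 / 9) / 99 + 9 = 8026 / 891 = 9.01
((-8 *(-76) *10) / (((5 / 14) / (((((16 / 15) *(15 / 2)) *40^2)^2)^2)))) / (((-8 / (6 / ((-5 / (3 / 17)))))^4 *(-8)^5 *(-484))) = 142968913920000 / 10106041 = 14146876.50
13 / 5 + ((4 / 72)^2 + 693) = 1126877 / 1620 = 695.60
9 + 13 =22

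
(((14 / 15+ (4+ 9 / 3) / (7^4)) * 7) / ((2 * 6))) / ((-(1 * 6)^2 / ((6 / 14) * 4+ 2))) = -62621 / 1111320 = -0.06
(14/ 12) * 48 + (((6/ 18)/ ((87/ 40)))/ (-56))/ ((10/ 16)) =102304/ 1827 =56.00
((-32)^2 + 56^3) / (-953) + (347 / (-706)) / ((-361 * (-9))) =-185.35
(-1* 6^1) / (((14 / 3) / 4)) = -36 / 7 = -5.14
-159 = -159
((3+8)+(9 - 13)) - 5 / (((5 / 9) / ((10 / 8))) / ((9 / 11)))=-97 / 44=-2.20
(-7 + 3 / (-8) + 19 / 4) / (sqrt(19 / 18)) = -63* sqrt(38) / 152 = -2.55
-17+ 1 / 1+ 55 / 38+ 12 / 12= -515 / 38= -13.55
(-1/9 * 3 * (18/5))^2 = 36/25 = 1.44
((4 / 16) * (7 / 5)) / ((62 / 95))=133 / 248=0.54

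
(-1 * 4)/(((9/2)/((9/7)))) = -8/7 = -1.14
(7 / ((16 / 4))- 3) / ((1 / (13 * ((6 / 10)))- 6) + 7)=-195 / 176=-1.11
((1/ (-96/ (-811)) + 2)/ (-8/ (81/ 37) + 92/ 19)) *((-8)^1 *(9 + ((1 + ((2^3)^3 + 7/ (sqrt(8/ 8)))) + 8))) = -37788.22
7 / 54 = 0.13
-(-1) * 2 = 2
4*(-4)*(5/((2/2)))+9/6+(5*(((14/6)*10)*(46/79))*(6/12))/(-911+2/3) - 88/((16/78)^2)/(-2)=3338586975/3451984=967.15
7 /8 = 0.88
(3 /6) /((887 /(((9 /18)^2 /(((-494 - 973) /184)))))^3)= -48668 /2203236922576231989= -0.00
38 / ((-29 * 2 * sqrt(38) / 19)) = -19 * sqrt(38) / 58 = -2.02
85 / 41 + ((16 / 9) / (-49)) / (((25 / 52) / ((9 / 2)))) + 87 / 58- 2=123913 / 100450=1.23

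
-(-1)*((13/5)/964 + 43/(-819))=-196613/3947580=-0.05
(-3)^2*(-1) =-9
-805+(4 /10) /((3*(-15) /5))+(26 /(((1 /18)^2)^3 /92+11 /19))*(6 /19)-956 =-2705744662669469 /1548916681815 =-1746.86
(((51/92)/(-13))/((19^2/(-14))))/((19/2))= 357/2050841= 0.00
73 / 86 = 0.85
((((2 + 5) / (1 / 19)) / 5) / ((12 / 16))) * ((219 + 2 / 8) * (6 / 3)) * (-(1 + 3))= -933128 / 15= -62208.53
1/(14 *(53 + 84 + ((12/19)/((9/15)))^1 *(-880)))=-19/209958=-0.00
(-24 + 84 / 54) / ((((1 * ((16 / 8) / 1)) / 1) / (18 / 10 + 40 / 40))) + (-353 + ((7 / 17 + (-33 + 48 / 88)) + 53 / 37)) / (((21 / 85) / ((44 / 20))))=-40179226 / 11655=-3447.38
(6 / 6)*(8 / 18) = 4 / 9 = 0.44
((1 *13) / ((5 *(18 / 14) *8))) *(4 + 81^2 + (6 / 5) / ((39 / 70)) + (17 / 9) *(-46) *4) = 5093851 / 3240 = 1572.18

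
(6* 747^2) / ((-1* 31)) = -108001.74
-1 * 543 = -543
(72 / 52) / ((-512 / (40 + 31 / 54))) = -2191 / 19968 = -0.11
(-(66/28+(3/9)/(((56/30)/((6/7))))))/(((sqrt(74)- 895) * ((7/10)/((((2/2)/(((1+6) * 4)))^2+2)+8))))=4822215 * sqrt(74)/107692667656+4315882425/107692667656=0.04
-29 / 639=-0.05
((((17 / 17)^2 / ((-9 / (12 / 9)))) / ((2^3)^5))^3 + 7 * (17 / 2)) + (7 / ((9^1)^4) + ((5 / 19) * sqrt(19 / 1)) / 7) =5 * sqrt(19) / 133 + 643851744115163135 / 10820843684757504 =59.66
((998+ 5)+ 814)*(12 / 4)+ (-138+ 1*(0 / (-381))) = 5313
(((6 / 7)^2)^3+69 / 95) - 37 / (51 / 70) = -28307481299 / 570009405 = -49.66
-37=-37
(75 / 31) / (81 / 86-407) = -6450 / 1082551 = -0.01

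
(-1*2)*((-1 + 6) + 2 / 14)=-72 / 7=-10.29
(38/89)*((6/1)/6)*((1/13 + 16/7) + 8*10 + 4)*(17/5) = 5076914/40495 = 125.37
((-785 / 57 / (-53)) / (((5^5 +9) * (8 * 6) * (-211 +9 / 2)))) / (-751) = 785 / 70477574248368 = 0.00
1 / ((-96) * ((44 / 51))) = -17 / 1408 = -0.01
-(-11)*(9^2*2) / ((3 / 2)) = 1188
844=844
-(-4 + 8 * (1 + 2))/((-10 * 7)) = 2/7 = 0.29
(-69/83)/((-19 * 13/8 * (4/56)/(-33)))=-12.44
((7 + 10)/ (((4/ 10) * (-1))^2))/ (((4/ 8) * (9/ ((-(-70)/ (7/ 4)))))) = 8500/ 9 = 944.44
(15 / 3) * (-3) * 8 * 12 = -1440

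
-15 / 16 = -0.94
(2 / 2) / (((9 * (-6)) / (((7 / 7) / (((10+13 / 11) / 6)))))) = -11 / 1107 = -0.01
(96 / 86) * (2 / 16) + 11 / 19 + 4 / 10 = 4569 / 4085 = 1.12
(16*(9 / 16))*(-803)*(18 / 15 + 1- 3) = 28908 / 5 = 5781.60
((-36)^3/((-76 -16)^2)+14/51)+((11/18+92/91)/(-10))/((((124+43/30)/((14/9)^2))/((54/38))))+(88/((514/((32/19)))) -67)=-71.95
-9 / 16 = -0.56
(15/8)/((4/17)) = 255/32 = 7.97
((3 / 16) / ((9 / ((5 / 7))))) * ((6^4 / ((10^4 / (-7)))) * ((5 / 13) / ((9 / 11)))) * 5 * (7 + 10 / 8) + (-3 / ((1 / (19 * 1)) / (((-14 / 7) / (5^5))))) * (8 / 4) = -490929 / 2600000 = -0.19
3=3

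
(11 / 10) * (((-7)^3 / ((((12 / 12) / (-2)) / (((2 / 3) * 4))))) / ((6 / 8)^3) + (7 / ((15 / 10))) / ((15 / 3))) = 9660959 / 2025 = 4770.84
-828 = -828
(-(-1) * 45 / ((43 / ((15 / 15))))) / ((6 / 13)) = 195 / 86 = 2.27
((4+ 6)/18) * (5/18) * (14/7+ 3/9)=0.36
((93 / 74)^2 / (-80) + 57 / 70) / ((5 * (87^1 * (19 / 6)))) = 0.00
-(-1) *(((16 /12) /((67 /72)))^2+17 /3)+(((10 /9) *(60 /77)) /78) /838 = 130809880427 /16944947019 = 7.72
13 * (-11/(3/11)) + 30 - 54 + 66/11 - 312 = -2563/3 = -854.33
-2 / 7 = -0.29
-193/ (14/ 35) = -965/ 2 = -482.50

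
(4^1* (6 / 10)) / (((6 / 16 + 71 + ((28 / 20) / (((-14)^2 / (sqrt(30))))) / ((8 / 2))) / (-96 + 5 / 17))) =-8740191936 / 2715921479 + 1093344* sqrt(30) / 13579607395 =-3.22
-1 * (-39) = 39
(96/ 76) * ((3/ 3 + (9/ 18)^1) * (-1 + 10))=324/ 19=17.05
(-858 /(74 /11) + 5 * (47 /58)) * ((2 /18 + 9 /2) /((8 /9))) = -21995581 /34336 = -640.60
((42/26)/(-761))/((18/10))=-35/29679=-0.00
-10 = -10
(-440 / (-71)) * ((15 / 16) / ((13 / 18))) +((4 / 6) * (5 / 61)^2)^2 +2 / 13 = 942945617123 / 115017401187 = 8.20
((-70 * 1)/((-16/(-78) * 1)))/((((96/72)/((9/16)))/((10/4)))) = -184275/512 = -359.91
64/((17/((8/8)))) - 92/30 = 178/255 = 0.70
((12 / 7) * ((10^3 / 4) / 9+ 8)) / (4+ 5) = 184 / 27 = 6.81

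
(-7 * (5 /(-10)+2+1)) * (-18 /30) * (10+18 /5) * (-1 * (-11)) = 7854 /5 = 1570.80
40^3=64000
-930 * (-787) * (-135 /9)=-10978650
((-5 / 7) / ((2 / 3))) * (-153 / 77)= 2295 / 1078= 2.13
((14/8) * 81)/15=189/20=9.45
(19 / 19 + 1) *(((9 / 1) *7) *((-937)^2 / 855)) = 12291566 / 95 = 129384.91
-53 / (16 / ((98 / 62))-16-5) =2597 / 533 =4.87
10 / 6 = 5 / 3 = 1.67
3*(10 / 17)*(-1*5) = -150 / 17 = -8.82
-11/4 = -2.75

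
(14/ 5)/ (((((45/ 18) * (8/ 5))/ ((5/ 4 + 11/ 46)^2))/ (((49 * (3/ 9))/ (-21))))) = -919681/ 761760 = -1.21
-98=-98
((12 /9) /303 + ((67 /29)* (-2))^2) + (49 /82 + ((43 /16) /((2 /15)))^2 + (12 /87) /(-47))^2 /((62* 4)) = 508521089229713366563157 /738201464482717237248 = 688.86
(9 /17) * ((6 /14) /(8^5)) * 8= 27 /487424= 0.00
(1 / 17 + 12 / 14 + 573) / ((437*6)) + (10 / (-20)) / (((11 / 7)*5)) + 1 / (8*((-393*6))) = 8373438083 / 53954152560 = 0.16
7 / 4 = 1.75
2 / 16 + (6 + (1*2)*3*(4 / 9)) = 211 / 24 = 8.79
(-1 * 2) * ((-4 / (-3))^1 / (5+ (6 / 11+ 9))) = -11 / 60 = -0.18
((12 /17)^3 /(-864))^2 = 4 /24137569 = 0.00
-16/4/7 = -4/7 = -0.57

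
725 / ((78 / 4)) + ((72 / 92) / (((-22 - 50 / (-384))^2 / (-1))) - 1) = 36.18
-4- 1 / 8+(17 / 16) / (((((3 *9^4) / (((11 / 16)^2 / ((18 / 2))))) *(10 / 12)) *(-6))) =-4.13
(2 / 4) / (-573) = -1 / 1146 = -0.00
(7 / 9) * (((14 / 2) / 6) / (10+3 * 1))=49 / 702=0.07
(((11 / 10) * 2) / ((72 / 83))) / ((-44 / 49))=-4067 / 1440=-2.82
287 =287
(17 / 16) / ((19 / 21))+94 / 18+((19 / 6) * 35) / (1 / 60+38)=9.31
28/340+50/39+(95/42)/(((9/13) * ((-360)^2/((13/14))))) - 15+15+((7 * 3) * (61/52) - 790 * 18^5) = -3480914558372886277/2331866880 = -1492758694.00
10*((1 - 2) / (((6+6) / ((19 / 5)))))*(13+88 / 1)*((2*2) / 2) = -1919 / 3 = -639.67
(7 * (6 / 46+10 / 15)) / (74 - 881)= -385 / 55683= -0.01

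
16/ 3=5.33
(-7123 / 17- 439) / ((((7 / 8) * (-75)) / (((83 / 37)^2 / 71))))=15762032 / 17009825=0.93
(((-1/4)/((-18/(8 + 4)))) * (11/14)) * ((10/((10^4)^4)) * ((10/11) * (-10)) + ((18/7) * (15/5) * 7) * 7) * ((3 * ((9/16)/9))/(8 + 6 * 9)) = 41579999999999999/277760000000000000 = 0.15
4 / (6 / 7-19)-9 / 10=-1423 / 1270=-1.12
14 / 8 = 7 / 4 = 1.75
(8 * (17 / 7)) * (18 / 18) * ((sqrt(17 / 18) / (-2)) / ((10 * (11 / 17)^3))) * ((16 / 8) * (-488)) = 81516496 * sqrt(34) / 139755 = 3401.09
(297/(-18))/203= -33/406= -0.08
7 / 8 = 0.88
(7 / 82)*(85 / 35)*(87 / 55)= 1479 / 4510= 0.33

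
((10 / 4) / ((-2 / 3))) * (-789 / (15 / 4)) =789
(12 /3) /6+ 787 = 2363 /3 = 787.67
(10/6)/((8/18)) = 15/4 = 3.75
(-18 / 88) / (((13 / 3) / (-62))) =837 / 286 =2.93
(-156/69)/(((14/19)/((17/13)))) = -646/161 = -4.01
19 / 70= 0.27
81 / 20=4.05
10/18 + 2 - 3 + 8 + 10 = 158/9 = 17.56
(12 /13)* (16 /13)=192 /169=1.14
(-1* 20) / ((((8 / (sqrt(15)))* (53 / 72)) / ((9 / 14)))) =-8.46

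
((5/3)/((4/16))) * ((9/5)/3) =4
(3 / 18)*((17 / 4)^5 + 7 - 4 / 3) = 4276979 / 18432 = 232.04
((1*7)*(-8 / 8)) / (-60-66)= 1 / 18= 0.06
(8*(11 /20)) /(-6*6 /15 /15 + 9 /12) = 440 /59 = 7.46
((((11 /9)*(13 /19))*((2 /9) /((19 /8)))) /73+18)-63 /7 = 19213625 /2134593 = 9.00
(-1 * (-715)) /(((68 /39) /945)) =26351325 /68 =387519.49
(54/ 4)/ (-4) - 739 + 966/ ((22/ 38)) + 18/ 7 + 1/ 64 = 4576917/ 4928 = 928.76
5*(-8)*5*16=-3200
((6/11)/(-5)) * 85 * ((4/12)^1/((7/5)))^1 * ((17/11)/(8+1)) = -2890/7623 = -0.38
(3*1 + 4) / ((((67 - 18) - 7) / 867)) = 289 / 2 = 144.50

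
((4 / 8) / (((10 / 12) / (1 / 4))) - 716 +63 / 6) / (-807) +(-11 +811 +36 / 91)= 1176856777 / 1468740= 801.27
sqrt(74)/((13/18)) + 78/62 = 39/31 + 18 * sqrt(74)/13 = 13.17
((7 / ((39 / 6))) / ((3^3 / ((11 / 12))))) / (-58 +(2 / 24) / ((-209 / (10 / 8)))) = -18392 / 29176173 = -0.00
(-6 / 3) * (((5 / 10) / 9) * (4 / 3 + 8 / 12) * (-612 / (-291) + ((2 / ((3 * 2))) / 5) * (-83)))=9982 / 13095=0.76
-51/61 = -0.84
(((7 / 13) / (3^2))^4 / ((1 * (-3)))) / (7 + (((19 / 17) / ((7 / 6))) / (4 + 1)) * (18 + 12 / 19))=-1428595 / 3535462999107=-0.00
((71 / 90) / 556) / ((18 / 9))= 71 / 100080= 0.00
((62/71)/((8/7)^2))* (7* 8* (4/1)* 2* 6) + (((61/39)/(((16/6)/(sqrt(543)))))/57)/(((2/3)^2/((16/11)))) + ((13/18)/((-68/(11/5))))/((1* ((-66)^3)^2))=183* sqrt(543)/5434 + 5867585276927108197/3264981305541120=1797.91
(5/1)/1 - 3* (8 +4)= -31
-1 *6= -6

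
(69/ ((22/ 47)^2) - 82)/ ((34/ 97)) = 10935101/ 16456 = 664.51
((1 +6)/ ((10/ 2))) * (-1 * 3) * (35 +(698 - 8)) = -3045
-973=-973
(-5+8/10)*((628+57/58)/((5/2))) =-766101/725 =-1056.69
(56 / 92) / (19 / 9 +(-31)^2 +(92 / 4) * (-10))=63 / 75877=0.00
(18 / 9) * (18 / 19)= 36 / 19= 1.89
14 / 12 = 7 / 6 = 1.17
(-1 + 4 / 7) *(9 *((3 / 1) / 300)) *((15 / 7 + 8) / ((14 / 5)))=-1917 / 13720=-0.14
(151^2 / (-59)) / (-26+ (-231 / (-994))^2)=459759364 / 30867325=14.89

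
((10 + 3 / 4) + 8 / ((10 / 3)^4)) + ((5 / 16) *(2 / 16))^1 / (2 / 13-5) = 54465967 / 5040000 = 10.81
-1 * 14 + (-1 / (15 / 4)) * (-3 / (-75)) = -14.01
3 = 3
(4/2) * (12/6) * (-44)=-176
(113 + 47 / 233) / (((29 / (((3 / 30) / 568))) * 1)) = 3297 / 4797470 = 0.00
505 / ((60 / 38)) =319.83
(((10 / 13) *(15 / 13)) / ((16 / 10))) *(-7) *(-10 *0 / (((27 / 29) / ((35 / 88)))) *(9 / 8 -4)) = 0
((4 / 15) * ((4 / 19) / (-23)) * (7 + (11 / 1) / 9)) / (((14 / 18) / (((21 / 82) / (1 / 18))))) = -10656 / 89585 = -0.12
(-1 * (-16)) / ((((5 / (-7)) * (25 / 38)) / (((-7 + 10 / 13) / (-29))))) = -344736 / 47125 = -7.32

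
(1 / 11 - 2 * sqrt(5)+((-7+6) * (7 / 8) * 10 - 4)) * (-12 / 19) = 24 * sqrt(5) / 19+1671 / 209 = 10.82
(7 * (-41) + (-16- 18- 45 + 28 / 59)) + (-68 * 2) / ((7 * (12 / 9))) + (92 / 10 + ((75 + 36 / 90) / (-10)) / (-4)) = -30480379 / 82600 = -369.01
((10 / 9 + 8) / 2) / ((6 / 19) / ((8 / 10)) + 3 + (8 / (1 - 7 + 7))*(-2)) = -0.36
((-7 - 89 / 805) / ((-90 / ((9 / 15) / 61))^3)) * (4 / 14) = 53 / 19984967734375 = 0.00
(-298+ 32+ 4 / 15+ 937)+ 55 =10894 / 15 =726.27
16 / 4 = 4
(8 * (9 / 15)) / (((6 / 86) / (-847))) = -58273.60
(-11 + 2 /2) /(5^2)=-2 /5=-0.40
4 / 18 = 2 / 9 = 0.22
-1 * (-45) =45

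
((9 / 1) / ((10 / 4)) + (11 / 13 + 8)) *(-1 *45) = -560.08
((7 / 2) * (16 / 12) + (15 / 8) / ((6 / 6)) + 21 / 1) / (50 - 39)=661 / 264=2.50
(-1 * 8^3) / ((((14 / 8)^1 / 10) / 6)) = -122880 / 7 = -17554.29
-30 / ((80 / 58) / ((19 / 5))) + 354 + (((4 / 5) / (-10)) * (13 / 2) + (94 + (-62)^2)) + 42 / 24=210529 / 50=4210.58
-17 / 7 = -2.43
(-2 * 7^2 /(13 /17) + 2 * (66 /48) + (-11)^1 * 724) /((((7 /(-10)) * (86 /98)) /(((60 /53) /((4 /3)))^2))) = 29813497875 /3140462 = 9493.35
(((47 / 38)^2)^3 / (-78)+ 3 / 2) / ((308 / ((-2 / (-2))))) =341500341599 / 72334735689216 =0.00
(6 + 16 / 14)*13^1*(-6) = -3900 / 7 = -557.14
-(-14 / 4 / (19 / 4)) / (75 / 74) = 1036 / 1425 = 0.73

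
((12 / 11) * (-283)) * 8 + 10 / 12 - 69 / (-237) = -12871769 / 5214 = -2468.69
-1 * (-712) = 712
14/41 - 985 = -40371/41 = -984.66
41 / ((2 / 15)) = 615 / 2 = 307.50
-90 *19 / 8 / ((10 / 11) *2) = -117.56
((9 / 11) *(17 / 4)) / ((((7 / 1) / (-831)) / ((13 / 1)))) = -1652859 / 308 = -5366.43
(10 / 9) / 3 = 10 / 27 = 0.37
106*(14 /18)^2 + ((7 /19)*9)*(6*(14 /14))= 129304 /1539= 84.02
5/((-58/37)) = -185/58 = -3.19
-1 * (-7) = 7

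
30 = 30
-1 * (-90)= 90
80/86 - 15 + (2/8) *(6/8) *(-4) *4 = -734/43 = -17.07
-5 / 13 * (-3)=15 / 13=1.15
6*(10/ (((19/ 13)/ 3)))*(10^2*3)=702000/ 19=36947.37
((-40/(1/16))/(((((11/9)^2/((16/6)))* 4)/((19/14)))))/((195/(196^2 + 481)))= -851377536/11011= -77320.64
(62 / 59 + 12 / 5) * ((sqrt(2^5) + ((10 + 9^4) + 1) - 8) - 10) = 4072 * sqrt(2) / 295 + 6671972 / 295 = 22636.38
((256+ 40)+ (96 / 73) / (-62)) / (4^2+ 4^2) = 83725 / 9052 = 9.25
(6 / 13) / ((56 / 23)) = 69 / 364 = 0.19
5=5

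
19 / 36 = 0.53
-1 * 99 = -99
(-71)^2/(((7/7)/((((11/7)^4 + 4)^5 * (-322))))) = -1942609335077288355167543750/11398895185373143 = -170420843729.66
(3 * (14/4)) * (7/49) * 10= 15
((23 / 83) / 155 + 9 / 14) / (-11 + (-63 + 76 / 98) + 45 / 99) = -8940239 / 1009207790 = -0.01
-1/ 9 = -0.11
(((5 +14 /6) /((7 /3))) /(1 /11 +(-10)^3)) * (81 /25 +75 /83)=-0.01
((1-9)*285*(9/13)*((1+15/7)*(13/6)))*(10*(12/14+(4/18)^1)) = -5684800/49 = -116016.33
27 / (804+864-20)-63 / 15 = -34473 / 8240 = -4.18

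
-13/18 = -0.72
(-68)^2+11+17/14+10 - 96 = 63703/14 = 4550.21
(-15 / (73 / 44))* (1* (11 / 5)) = -1452 / 73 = -19.89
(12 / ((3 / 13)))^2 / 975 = 208 / 75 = 2.77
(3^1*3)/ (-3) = -3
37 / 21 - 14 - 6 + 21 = 58 / 21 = 2.76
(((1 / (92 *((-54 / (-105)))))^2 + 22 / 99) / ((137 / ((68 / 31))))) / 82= 10380761 / 238757370336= 0.00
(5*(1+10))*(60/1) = 3300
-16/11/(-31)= 0.05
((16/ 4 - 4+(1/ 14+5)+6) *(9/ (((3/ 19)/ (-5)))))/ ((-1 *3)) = 14725/ 14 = 1051.79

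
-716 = -716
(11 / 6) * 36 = 66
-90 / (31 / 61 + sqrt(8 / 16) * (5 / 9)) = -27570780 / 62657 + 15070050 * sqrt(2) / 62657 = -99.89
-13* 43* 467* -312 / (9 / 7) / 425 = 190046584 / 1275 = 149056.14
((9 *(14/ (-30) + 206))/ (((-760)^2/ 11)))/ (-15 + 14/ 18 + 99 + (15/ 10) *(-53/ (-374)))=171226737/ 413095910000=0.00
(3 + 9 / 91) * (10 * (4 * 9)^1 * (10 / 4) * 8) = 2030400 / 91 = 22312.09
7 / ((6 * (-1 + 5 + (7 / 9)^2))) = 189 / 746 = 0.25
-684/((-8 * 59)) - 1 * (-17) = 2177/118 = 18.45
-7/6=-1.17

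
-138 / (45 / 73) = -3358 / 15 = -223.87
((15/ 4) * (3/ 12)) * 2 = 15/ 8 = 1.88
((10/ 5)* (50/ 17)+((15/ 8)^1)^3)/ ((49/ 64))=108575/ 6664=16.29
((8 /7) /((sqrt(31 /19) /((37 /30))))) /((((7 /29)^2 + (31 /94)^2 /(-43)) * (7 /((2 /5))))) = 94582735328 * sqrt(589) /2028918920175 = 1.13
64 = 64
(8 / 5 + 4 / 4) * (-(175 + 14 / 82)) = -455.44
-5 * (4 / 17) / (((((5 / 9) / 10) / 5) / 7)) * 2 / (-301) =3600 / 731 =4.92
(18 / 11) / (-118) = -9 / 649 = -0.01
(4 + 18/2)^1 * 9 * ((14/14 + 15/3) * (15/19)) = 10530/19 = 554.21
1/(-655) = -1/655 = -0.00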